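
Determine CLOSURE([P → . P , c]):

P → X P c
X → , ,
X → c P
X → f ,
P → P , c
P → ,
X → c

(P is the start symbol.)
To compute CLOSURE, for each item [A → α.Bβ] where B is a non-terminal, add [B → .γ] for all productions B → γ; repeat for the newly added items until nothing changes.

Start with: [P → . P , c]
  [P → . P , c] has the dot before P: add [P → . X P c], [P → . ,]
  [P → . X P c] has the dot before X: add [X → . , ,], [X → . c P], [X → . f ,], [X → . c]
No further items can be added.

CLOSURE = { [P → . ,], [P → . P , c], [P → . X P c], [X → . , ,], [X → . c P], [X → . c], [X → . f ,] }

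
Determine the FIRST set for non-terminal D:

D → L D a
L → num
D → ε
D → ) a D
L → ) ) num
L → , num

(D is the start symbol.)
To compute FIRST(D), examine every production with D on the left-hand side, reading each right-hand side left to right until a non-nullable symbol is reached.

FIRST sets of the other non-terminals involved (by the same procedure, iterated to a fixed point):
  FIRST(L) = { ')', ',', 'num' }

From D → L D a:
  - L is a non-terminal: add FIRST(L) \ {ε} = { ')', ',', 'num' }
    L is not nullable, so stop
From D → ε:
  - ε-production, so ε ∈ FIRST(D)
From D → ) a D:
  - ')' is a terminal: add ')' and stop

Collecting: FIRST(D) = { ')', ',', 'num', ε }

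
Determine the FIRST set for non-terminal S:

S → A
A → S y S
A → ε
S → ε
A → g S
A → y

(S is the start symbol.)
To compute FIRST(S), examine every production with S on the left-hand side, reading each right-hand side left to right until a non-nullable symbol is reached.

FIRST sets of the other non-terminals involved (by the same procedure, iterated to a fixed point):
  FIRST(A) = { 'g', 'y', ε }

From S → A:
  - A is a non-terminal: add FIRST(A) \ {ε} = { 'g', 'y' }
    A is nullable and nothing follows, so the whole right-hand side can vanish: ε ∈ FIRST(S)
From S → ε:
  - ε-production, so ε ∈ FIRST(S)

Collecting: FIRST(S) = { 'g', 'y', ε }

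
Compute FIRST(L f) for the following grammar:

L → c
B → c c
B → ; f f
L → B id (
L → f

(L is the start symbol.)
{ ';', 'c', 'f' }

FIRST sets of the non-terminals involved (from the grammar, by fixed-point iteration):
  FIRST(L) = { ';', 'c', 'f' }

To compute FIRST(L f), process the symbols left to right:
Symbol L is a non-terminal. Add FIRST(L) \ {ε} = { ';', 'c', 'f' }
L is not nullable (ε ∉ FIRST(L)), so stop here.
FIRST(L f) = { ';', 'c', 'f' }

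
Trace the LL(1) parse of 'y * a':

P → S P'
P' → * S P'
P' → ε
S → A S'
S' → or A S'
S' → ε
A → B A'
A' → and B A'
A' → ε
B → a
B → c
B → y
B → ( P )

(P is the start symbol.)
LL(1) parsing maintains a stack (initially the start symbol over $) and the input. At each step: if the stack top is a terminal, match it against the current input token; if it is a non-terminal N, replace it with the RHS of M[N, lookahead] (the unique production whose predict set contains the lookahead).

Stack is shown with the top on the left.

Stack         Input    Action
-----------------------------
P $           y * a $  output P → S P'
S P' $        y * a $  output S → A S'
A S' P' $     y * a $  output A → B A'
B A' S' P' $  y * a $  output B → y
y A' S' P' $  y * a $  match 'y'
A' S' P' $    * a $    output A' → ε
S' P' $       * a $    output S' → ε
P' $          * a $    output P' → * S P'
* S P' $      * a $    match '*'
S P' $        a $      output S → A S'
A S' P' $     a $      output A → B A'
B A' S' P' $  a $      output B → a
a A' S' P' $  a $      match 'a'
A' S' P' $    $        output A' → ε
S' P' $       $        output S' → ε
P' $          $        output P' → ε
$             $        accept

The string is accepted.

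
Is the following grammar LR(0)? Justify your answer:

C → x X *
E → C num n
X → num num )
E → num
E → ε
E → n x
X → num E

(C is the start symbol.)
No. Shift-reduce conflict between [E → .] and [C → . x X *]

A grammar is LR(0) if no state in the canonical LR(0) collection has:
  - both a shift item (dot before a terminal) and a complete item (shift-reduce conflict), or
  - two or more complete items (reduce-reduce conflict; the accept item [C' → C .] counts as a complete item here).

Augment with C' → C and build the canonical LR(0) collection (I0 = CLOSURE({[C' → . C]}), then GOTO on every symbol after a dot until no new states appear). It has 14 states:
  I0: { [C → . x X *], [C' → . C] }  — shift
  I1: { [C' → C .] }  — accept
  I2: { [C → x . X *], [X → . num E], [X → . num num )] }  — shift
  I3: { [C → x X . *] }  — shift
  I4: { [C → . x X *], [E → . C num n], [E → . n x], [E → . num], [E → .], [X → num . E], [X → num . num )] }  — shift, reduce
  I5: { [E → C . num n] }  — shift
  I6: { [X → num E .] }  — reduce
  I7: { [E → n . x] }  — shift
  I8: { [E → num .], [X → num num . )] }  — shift, reduce
  I9: { [X → num num ) .] }  — reduce
  I10: { [E → n x .] }  — reduce
  I11: { [E → C num . n] }  — shift
  I12: { [E → C num n .] }  — reduce
  I13: { [C → x X * .] }  — reduce

Conflict in state I4:
  Shift-reduce conflict between [E → .] and [C → . x X *]
So the grammar is NOT LR(0).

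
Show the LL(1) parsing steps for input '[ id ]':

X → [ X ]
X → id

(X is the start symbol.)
LL(1) parsing maintains a stack (initially the start symbol over $) and the input. At each step: if the stack top is a terminal, match it against the current input token; if it is a non-terminal N, replace it with the RHS of M[N, lookahead] (the unique production whose predict set contains the lookahead).

Stack is shown with the top on the left.

Stack    Input     Action
-------------------------
X $      [ id ] $  output X → [ X ]
[ X ] $  [ id ] $  match '['
X ] $    id ] $    output X → id
id ] $   id ] $    match 'id'
] $      ] $       match ']'
$        $         accept

The string is accepted.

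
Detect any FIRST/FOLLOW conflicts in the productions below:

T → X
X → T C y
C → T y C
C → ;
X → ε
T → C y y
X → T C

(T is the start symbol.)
A FIRST/FOLLOW conflict occurs when a non-terminal N has a nullable alternative N → β (β ⇒* ε) and another alternative N → α with FIRST(α) ∩ FOLLOW(N) ≠ ∅: on such a lookahead the parser cannot decide between expanding α and letting N vanish via β.

Nullable non-terminals: T, X.
FIRST sets used below: FIRST(X) = { ';', 'y', ε }, FIRST(C) = { ';', 'y' }, FIRST(T) = { ';', 'y', ε }

T: nullable alternative(s) T → X; FOLLOW(T) = { $, ';', 'y' }
  T → X: FIRST \ {ε} = { ';', 'y' } — this is the only nullable alternative, skip
  T → C y y: FIRST \ {ε} = { ';', 'y' } — overlaps FOLLOW(T) on { ';', 'y' }: CONFLICT

X: nullable alternative(s) X → ε; FOLLOW(X) = { $, ';', 'y' }
  X → T C y: FIRST \ {ε} = { ';', 'y' } — overlaps FOLLOW(X) on { ';', 'y' }: CONFLICT
  X → ε: FIRST \ {ε} = { } — this is the only nullable alternative, skip
  X → T C: FIRST \ {ε} = { ';', 'y' } — overlaps FOLLOW(X) on { ';', 'y' }: CONFLICT

C has no nullable alternative, so no FIRST/FOLLOW check is needed there.

So the grammar has 3 FIRST/FOLLOW conflicts (marked CONFLICT above).

Answer: Yes. T → C y y with FOLLOW(T) on { ';', 'y' }; X → T C y with FOLLOW(X) on { ';', 'y' }; X → T C with FOLLOW(X) on { ';', 'y' }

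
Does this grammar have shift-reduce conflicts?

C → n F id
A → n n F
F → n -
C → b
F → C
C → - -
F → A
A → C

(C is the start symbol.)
Augment with C' → C and build the canonical LR(0) collection (I0 = CLOSURE({[C' → . C]}), then GOTO on every symbol after a dot until no new states appear). It has 14 states:
  I0: { [C → . - -], [C → . b], [C → . n F id], [C' → . C] }  — shift
  I1: { [C → - . -] }  — shift
  I2: { [C' → C .] }  — accept
  I3: { [C → b .] }  — reduce
  I4: { [A → . C], [A → . n n F], [C → . - -], [C → . b], [C → . n F id], [C → n . F id], [F → . A], [F → . C], [F → . n -] }  — shift
  I5: { [F → A .] }  — reduce
  I6: { [A → C .], [F → C .] }  — 2 reduces
  I7: { [C → n F . id] }  — shift
  I8: { [A → . C], [A → . n n F], [A → n . n F], [C → . - -], [C → . b], [C → . n F id], [C → n . F id], [F → . A], [F → . C], [F → . n -], [F → n . -] }  — shift
  I9: { [C → - . -], [F → n - .] }  — shift, reduce
  I10: { [A → . C], [A → . n n F], [A → n . n F], [A → n n . F], [C → . - -], [C → . b], [C → . n F id], [C → n . F id], [F → . A], [F → . C], [F → . n -], [F → n . -] }  — shift
  I11: { [A → n n F .], [C → n F . id] }  — shift, reduce
  I12: { [C → n F id .] }  — reduce
  I13: { [C → - - .] }  — reduce

I9 contains reduce item [F → n - .] and shift item [C → - . -] — shift-reduce conflict.
I11 contains reduce item [A → n n F .] and shift item [C → n F . id] — shift-reduce conflict.

Answer: Yes — I9: [F → n - .] vs [C → - . -]; I11: [A → n n F .] vs [C → n F . id]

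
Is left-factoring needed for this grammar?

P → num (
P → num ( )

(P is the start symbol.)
Left-factoring is needed when two productions for the same non-terminal
share a common prefix on the right-hand side.

Productions for P:
  P → num (
  P → num ( )

Found common prefix 'num (' in productions for P

Answer: Yes, P has productions with common prefix 'num ('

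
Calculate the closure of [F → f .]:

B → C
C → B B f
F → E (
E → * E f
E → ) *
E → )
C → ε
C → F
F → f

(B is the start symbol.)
To compute CLOSURE, for each item [A → α.Bβ] where B is a non-terminal, add [B → .γ] for all productions B → γ; repeat for the newly added items until nothing changes.

Start with: [F → f .]
The dot is at the end, so nothing is added.

CLOSURE = { [F → f .] }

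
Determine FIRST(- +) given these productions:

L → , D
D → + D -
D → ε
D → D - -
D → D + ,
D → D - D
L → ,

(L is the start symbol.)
To compute FIRST(- +), process the symbols left to right:
Symbol - is a terminal. Add '-' and stop.
FIRST(- +) = { '-' }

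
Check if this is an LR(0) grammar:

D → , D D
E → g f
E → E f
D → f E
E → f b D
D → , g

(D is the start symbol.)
No. Shift-reduce conflict between [D → f E .] and [E → E . f]

A grammar is LR(0) if no state in the canonical LR(0) collection has:
  - both a shift item (dot before a terminal) and a complete item (shift-reduce conflict), or
  - two or more complete items (reduce-reduce conflict; the accept item [D' → D .] counts as a complete item here).

Augment with D' → D and build the canonical LR(0) collection (I0 = CLOSURE({[D' → . D]}), then GOTO on every symbol after a dot until no new states appear). It has 14 states:
  I0: { [D → . , D D], [D → . , g], [D → . f E], [D' → . D] }  — shift
  I1: { [D → , . D D], [D → , . g], [D → . , D D], [D → . , g], [D → . f E] }  — shift
  I2: { [D' → D .] }  — accept
  I3: { [D → f . E], [E → . E f], [E → . f b D], [E → . g f] }  — shift
  I4: { [D → f E .], [E → E . f] }  — shift, reduce
  I5: { [E → f . b D] }  — shift
  I6: { [E → g . f] }  — shift
  I7: { [E → g f .] }  — reduce
  I8: { [D → . , D D], [D → . , g], [D → . f E], [E → f b . D] }  — shift
  I9: { [E → f b D .] }  — reduce
  I10: { [E → E f .] }  — reduce
  I11: { [D → , D . D], [D → . , D D], [D → . , g], [D → . f E] }  — shift
  I12: { [D → , g .] }  — reduce
  I13: { [D → , D D .] }  — reduce

Conflict in state I4:
  Shift-reduce conflict between [D → f E .] and [E → E . f]
So the grammar is NOT LR(0).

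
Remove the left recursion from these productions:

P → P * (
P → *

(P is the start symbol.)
P → * P'
P' → * ( P'
P' → ε

P is directly left-recursive. The standard transformation for
  A → A α₁ | ... | A α_m | β₁ | ... | β_n
is
  A  → β₁ A' | ... | β_n A'
  A' → α₁ A' | ... | α_m A' | ε

P → * becomes P → * P'
P → P * ( becomes P' → * ( P'
Add P' → ε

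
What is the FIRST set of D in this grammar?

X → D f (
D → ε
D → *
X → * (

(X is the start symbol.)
From D → ε:
  - ε-production, so ε ∈ FIRST(D)
From D → *:
  - '*' is a terminal: add '*' and stop

Collecting: FIRST(D) = { '*', ε }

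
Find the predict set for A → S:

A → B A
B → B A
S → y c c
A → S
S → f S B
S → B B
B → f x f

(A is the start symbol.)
{ 'f', 'y' }

PREDICT(A → S) = (FIRST(RHS) \ {ε}) ∪ (FOLLOW(A) if ε ∈ FIRST(RHS), i.e. RHS ⇒* ε)
FIRST(S) = { 'f', 'y' }
FIRST(S) = { 'f', 'y' }
ε ∉ FIRST(S), so FOLLOW(A) is not added.
PREDICT(A → S) = { 'f', 'y' }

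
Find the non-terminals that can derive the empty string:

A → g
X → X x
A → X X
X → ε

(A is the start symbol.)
A non-terminal is nullable if it can derive ε (the empty string): either it has an ε-production, or it has a production whose right-hand side consists entirely of nullable non-terminals.

ε-productions: X → ε
So X is immediately nullable.
A → X X: every symbol on the right is nullable, so A is nullable too.
Every non-terminal is now nullable.
Nullable = { 'A', 'X' }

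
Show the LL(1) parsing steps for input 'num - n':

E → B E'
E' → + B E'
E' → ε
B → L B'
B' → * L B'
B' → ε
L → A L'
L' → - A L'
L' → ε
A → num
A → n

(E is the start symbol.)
Stack is shown with the top on the left.

Stack           Input      Action
---------------------------------
E $             num - n $  output E → B E'
B E' $          num - n $  output B → L B'
L B' E' $       num - n $  output L → A L'
A L' B' E' $    num - n $  output A → num
num L' B' E' $  num - n $  match 'num'
L' B' E' $      - n $      output L' → - A L'
- A L' B' E' $  - n $      match '-'
A L' B' E' $    n $        output A → n
n L' B' E' $    n $        match 'n'
L' B' E' $      $          output L' → ε
B' E' $         $          output B' → ε
E' $            $          output E' → ε
$               $          accept

The string is accepted.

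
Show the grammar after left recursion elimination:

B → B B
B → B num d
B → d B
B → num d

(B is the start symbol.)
B → d B B'
B → num d B'
B' → B B'
B' → num d B'
B' → ε

B is directly left-recursive. The standard transformation for
  A → A α₁ | ... | A α_m | β₁ | ... | β_n
is
  A  → β₁ A' | ... | β_n A'
  A' → α₁ A' | ... | α_m A' | ε

B → d B becomes B → d B B'
B → num d becomes B → num d B'
B → B B becomes B' → B B'
B → B num d becomes B' → num d B'
Add B' → ε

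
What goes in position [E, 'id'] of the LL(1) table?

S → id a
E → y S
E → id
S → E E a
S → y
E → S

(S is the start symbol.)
To find M[E, 'id'], we find productions for E where 'id' is in the predict set (PREDICT(N → α) = (FIRST(α) \ {ε}) ∪ (FOLLOW(N) if α ⇒* ε)).

Relevant sets:
  FIRST(S) = { 'id', 'y' }

E → y S: PREDICT = { 'y' }
E → id: PREDICT = { 'id' }
  'id' is in predict set, so this production goes in M[E, 'id']
E → S: PREDICT = { 'id', 'y' }
  'id' is in predict set, so this production goes in M[E, 'id']

M[E, 'id'] = E → id, E → S  (a multiply-defined cell — the grammar is not LL(1))

Answer: E → id, E → S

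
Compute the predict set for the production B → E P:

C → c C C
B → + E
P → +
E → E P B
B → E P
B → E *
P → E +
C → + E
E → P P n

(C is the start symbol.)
PREDICT(B → E P) = (FIRST(RHS) \ {ε}) ∪ (FOLLOW(B) if ε ∈ FIRST(RHS), i.e. RHS ⇒* ε)
FIRST(E) = { '+' }
FIRST(E P) = { '+' }
ε ∉ FIRST(E P), so FOLLOW(B) is not added.
PREDICT(B → E P) = { '+' }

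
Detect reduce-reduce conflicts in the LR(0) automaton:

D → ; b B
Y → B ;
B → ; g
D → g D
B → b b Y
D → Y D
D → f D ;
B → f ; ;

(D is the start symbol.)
No reduce-reduce conflicts

A reduce-reduce conflict occurs when an LR(0) state has two complete items [A → α .] and [B → β .] — both call for a reduction, and with no lookahead the parser cannot choose between them.

Augment with D' → D and build the canonical LR(0) collection (I0 = CLOSURE({[D' → . D]}), then GOTO on every symbol after a dot until no new states appear). It has 23 states:
  I0: { [B → . ; g], [B → . b b Y], [B → . f ; ;], [D → . ; b B], [D → . Y D], [D → . f D ;], [D → . g D], [D' → . D], [Y → . B ;] }  — shift
  I1: { [B → ; . g], [D → ; . b B] }  — shift
  I2: { [Y → B . ;] }  — shift
  I3: { [D' → D .] }  — accept
  I4: { [B → . ; g], [B → . b b Y], [B → . f ; ;], [D → . ; b B], [D → . Y D], [D → . f D ;], [D → . g D], [D → Y . D], [Y → . B ;] }  — shift
  I5: { [B → b . b Y] }  — shift
  I6: { [B → . ; g], [B → . b b Y], [B → . f ; ;], [B → f . ; ;], [D → . ; b B], [D → . Y D], [D → . f D ;], [D → . g D], [D → f . D ;], [Y → . B ;] }  — shift
  I7: { [B → . ; g], [B → . b b Y], [B → . f ; ;], [D → . ; b B], [D → . Y D], [D → . f D ;], [D → . g D], [D → g . D], [Y → . B ;] }  — shift
  I8: { [D → g D .] }  — reduce
  I9: { [B → ; . g], [B → f ; . ;], [D → ; . b B] }  — shift
  I10: { [D → f D . ;] }  — shift
  I11: { [D → f D ; .] }  — reduce
  I12: { [B → f ; ; .] }  — reduce
  I13: { [B → . ; g], [B → . b b Y], [B → . f ; ;], [D → ; b . B] }  — shift
  I14: { [B → ; g .] }  — reduce
  I15: { [B → ; . g] }  — shift
  I16: { [D → ; b B .] }  — reduce
  I17: { [B → f . ; ;] }  — shift
  I18: { [B → f ; . ;] }  — shift
  I19: { [B → . ; g], [B → . b b Y], [B → . f ; ;], [B → b b . Y], [Y → . B ;] }  — shift
  I20: { [B → b b Y .] }  — reduce
  I21: { [D → Y D .] }  — reduce
  I22: { [Y → B ; .] }  — reduce

No state contains more than one complete item.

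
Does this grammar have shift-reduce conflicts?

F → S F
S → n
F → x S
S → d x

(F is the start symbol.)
No shift-reduce conflicts

Augment with F' → F and build the canonical LR(0) collection (I0 = CLOSURE({[F' → . F]}), then GOTO on every symbol after a dot until no new states appear). It has 9 states:
  I0: { [F → . S F], [F → . x S], [F' → . F], [S → . d x], [S → . n] }  — shift
  I1: { [F' → F .] }  — accept
  I2: { [F → . S F], [F → . x S], [F → S . F], [S → . d x], [S → . n] }  — shift
  I3: { [S → d . x] }  — shift
  I4: { [S → n .] }  — reduce
  I5: { [F → x . S], [S → . d x], [S → . n] }  — shift
  I6: { [F → x S .] }  — reduce
  I7: { [S → d x .] }  — reduce
  I8: { [F → S F .] }  — reduce

No state contains both a complete item and a shift item.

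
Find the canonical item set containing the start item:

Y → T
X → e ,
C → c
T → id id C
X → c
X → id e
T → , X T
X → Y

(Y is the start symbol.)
First, augment the grammar with Y' → Y
I₀ = CLOSURE({ [Y' → . Y] }):
  [Y' → . Y] has the dot before Y: add [Y → . T]
  [Y → . T] has the dot before T: add [T → . id id C], [T → . , X T]
No further items can be added.

I₀ = { [T → . , X T], [T → . id id C], [Y → . T], [Y' → . Y] }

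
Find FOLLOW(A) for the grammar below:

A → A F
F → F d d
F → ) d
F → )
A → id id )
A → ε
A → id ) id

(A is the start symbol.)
To compute FOLLOW(A), find every occurrence of A on a right-hand side N → α A β: add FIRST(β) \ {ε}, and if β is empty or nullable also add FOLLOW(N). Iterate to a fixed point.

A is the start symbol, so $ ∈ FOLLOW(A).
In A → A F: A is followed by F, add FIRST(F) \ {ε} = { ')' }

Taking the union: FOLLOW(A) = { $, ')' }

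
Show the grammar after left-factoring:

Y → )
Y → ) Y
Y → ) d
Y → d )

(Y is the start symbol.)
Left-factoring transforms A → αβ₁ | αβ₂ into A → αA' and A' → β₁ | β₂
(α is the longest common prefix among the alternatives). Repeat until
no nonterminal has two alternatives with a common prefix.

Round 1: Y has alternatives sharing prefix ')'. Introduce Y': Y → ) Y'
  Add: Y' → ε
  Add: Y' → Y
  Add: Y' → d

No remaining common prefixes — done.

Resulting grammar:
Y → ) Y'
Y' → ε
Y' → Y
Y' → d
Y → d )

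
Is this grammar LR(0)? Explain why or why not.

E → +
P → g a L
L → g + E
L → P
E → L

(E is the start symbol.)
Augment with E' → E and build the canonical LR(0) collection (I0 = CLOSURE({[E' → . E]}), then GOTO on every symbol after a dot until no new states appear). It has 10 states:
  I0: { [E → . +], [E → . L], [E' → . E], [L → . P], [L → . g + E], [P → . g a L] }  — shift
  I1: { [E → + .] }  — reduce
  I2: { [E' → E .] }  — accept
  I3: { [E → L .] }  — reduce
  I4: { [L → P .] }  — reduce
  I5: { [L → g . + E], [P → g . a L] }  — shift
  I6: { [E → . +], [E → . L], [L → . P], [L → . g + E], [L → g + . E], [P → . g a L] }  — shift
  I7: { [L → . P], [L → . g + E], [P → . g a L], [P → g a . L] }  — shift
  I8: { [P → g a L .] }  — reduce
  I9: { [L → g + E .] }  — reduce

Every state is either a pure shift/goto state or contains exactly one complete item and nothing to shift — no conflicts. The grammar is LR(0).

Answer: Yes, the grammar is LR(0)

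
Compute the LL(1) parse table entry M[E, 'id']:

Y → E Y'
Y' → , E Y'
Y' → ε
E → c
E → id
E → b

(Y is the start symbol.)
To find M[E, 'id'], we find productions for E where 'id' is in the predict set (PREDICT(N → α) = (FIRST(α) \ {ε}) ∪ (FOLLOW(N) if α ⇒* ε)).

E → c: PREDICT = { 'c' }
E → id: PREDICT = { 'id' }
  'id' is in predict set, so this production goes in M[E, 'id']
E → b: PREDICT = { 'b' }

M[E, 'id'] = E → id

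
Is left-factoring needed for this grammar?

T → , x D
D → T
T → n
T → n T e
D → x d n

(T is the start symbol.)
Left-factoring is needed when two productions for the same non-terminal
share a common prefix on the right-hand side.

Productions for T:
  T → , x D
  T → n
  T → n T e
Productions for D:
  D → T
  D → x d n

Found common prefix 'n' in productions for T

Answer: Yes, T has productions with common prefix 'n'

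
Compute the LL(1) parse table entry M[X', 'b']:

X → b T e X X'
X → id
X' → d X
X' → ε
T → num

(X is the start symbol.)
Empty (error entry)

To find M[X', 'b'], we find productions for X' where 'b' is in the predict set (PREDICT(N → α) = (FIRST(α) \ {ε}) ∪ (FOLLOW(N) if α ⇒* ε)).

Relevant sets:
  FOLLOW(X') = { $, 'd' }

X' → d X: PREDICT = { 'd' }
X' → ε: PREDICT = { $, 'd' }

M[X', 'b'] is empty (no production applies)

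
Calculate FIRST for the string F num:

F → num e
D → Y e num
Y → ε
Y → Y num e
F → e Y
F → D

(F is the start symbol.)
FIRST sets of the non-terminals involved (from the grammar, by fixed-point iteration):
  FIRST(F) = { 'e', 'num' }

To compute FIRST(F num), process the symbols left to right:
Symbol F is a non-terminal. Add FIRST(F) \ {ε} = { 'e', 'num' }
F is not nullable (ε ∉ FIRST(F)), so stop here.
FIRST(F num) = { 'e', 'num' }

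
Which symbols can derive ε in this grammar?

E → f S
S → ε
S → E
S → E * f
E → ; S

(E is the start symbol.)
A non-terminal is nullable if it can derive ε (the empty string): either it has an ε-production, or it has a production whose right-hand side consists entirely of nullable non-terminals.

ε-productions: S → ε
So S is immediately nullable.
No further non-terminal can be added: every production for the remaining non-terminals contains a terminal or a non-nullable non-terminal.
Nullable = { 'S' }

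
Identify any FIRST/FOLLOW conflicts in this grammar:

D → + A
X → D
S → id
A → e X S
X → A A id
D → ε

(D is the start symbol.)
No FIRST/FOLLOW conflicts.

A FIRST/FOLLOW conflict occurs when a non-terminal N has a nullable alternative N → β (β ⇒* ε) and another alternative N → α with FIRST(α) ∩ FOLLOW(N) ≠ ∅: on such a lookahead the parser cannot decide between expanding α and letting N vanish via β.

Nullable non-terminals: D, X.
FIRST sets used below: FIRST(D) = { '+', ε }, FIRST(A) = { 'e' }

D: nullable alternative(s) D → ε; FOLLOW(D) = { $, 'id' }
  D → + A: FIRST \ {ε} = { '+' } — disjoint from FOLLOW(D)
  D → ε: FIRST \ {ε} = { } — this is the only nullable alternative, skip

X: nullable alternative(s) X → D; FOLLOW(X) = { 'id' }
  X → D: FIRST \ {ε} = { '+' } — this is the only nullable alternative, skip
  X → A A id: FIRST \ {ε} = { 'e' } — disjoint from FOLLOW(X)

A, S have no nullable alternative, so no FIRST/FOLLOW check is needed there.

No FIRST/FOLLOW conflicts found.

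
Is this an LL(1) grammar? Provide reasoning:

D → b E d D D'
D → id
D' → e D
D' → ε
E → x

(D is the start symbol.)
Relevant sets:
  FOLLOW(D') = { $, 'e' }

For D:
  PREDICT(D → b E d D D') = { 'b' }
  PREDICT(D → id) = { 'id' }
For D':
  PREDICT(D' → e D) = { 'e' }
  PREDICT(D' → ε) = { $, 'e' }
E has a single production, so nothing to check there.

Conflict found: Predict set conflict for D': { 'e' }
The grammar is NOT LL(1).

Answer: No. Predict set conflict for D': { 'e' }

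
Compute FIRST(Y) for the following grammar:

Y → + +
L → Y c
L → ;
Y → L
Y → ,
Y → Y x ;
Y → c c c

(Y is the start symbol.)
{ '+', ',', ';', 'c' }

FIRST sets of the other non-terminals involved (by the same procedure, iterated to a fixed point):
  FIRST(L) = { '+', ',', ';', 'c' }

From Y → + +:
  - '+' is a terminal: add '+' and stop
From Y → L:
  - L is a non-terminal: add FIRST(L) \ {ε} = { '+', ',', ';', 'c' }
    L is not nullable, so stop
From Y → ,:
  - ',' is a terminal: add ',' and stop
From Y → Y x ;:
  - Y is the symbol being defined: contributes nothing new
    Y is not nullable, so stop
From Y → c c c:
  - c is a terminal: add 'c' and stop

Collecting: FIRST(Y) = { '+', ',', ';', 'c' }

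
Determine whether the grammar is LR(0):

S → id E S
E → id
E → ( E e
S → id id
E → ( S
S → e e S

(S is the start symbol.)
No. Reduce-reduce conflict: [E → id .] and [S → id id .]

A grammar is LR(0) if no state in the canonical LR(0) collection has:
  - both a shift item (dot before a terminal) and a complete item (shift-reduce conflict), or
  - two or more complete items (reduce-reduce conflict; the accept item [S' → S .] counts as a complete item here).

Augment with S' → S and build the canonical LR(0) collection (I0 = CLOSURE({[S' → . S]}), then GOTO on every symbol after a dot until no new states appear). It has 14 states:
  I0: { [S → . e e S], [S → . id E S], [S → . id id], [S' → . S] }  — shift
  I1: { [S' → S .] }  — accept
  I2: { [S → e . e S] }  — shift
  I3: { [E → . ( E e], [E → . ( S], [E → . id], [S → id . E S], [S → id . id] }  — shift
  I4: { [E → ( . E e], [E → ( . S], [E → . ( E e], [E → . ( S], [E → . id], [S → . e e S], [S → . id E S], [S → . id id] }  — shift
  I5: { [S → . e e S], [S → . id E S], [S → . id id], [S → id E . S] }  — shift
  I6: { [E → id .], [S → id id .] }  — 2 reduces
  I7: { [S → id E S .] }  — reduce
  I8: { [E → ( E . e] }  — shift
  I9: { [E → ( S .] }  — reduce
  I10: { [E → . ( E e], [E → . ( S], [E → . id], [E → id .], [S → id . E S], [S → id . id] }  — shift, reduce
  I11: { [E → ( E e .] }  — reduce
  I12: { [S → . e e S], [S → . id E S], [S → . id id], [S → e e . S] }  — shift
  I13: { [S → e e S .] }  — reduce

Conflict in state I6:
  Reduce-reduce conflict: [E → id .] and [S → id id .]
So the grammar is NOT LR(0).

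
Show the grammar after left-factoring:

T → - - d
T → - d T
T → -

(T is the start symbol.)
T → - T'
T' → - d
T' → d T
T' → ε

Left-factoring transforms A → αβ₁ | αβ₂ into A → αA' and A' → β₁ | β₂
(α is the longest common prefix among the alternatives). Repeat until
no nonterminal has two alternatives with a common prefix.

Round 1: T has alternatives sharing prefix '-'. Introduce T': T → - T'
  Add: T' → - d
  Add: T' → d T
  Add: T' → ε

No remaining common prefixes — done.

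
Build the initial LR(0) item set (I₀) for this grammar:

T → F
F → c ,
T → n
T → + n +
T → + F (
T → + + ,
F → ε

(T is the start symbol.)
First, augment the grammar with T' → T
I₀ = CLOSURE({ [T' → . T] }):
  [T' → . T] has the dot before T: add [T → . F], [T → . n], [T → . + n +], [T → . + F (], [T → . + + ,]
  [T → . F] has the dot before F: add [F → . c ,], [F → .]
No further items can be added.

I₀ = { [F → . c ,], [F → .], [T → . + + ,], [T → . + F (], [T → . + n +], [T → . F], [T → . n], [T' → . T] }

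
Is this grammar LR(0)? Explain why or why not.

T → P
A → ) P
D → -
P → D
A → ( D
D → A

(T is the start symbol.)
Yes, the grammar is LR(0)

Augment with T' → T and build the canonical LR(0) collection (I0 = CLOSURE({[T' → . T]}), then GOTO on every symbol after a dot until no new states appear). It has 10 states:
  I0: { [A → . ( D], [A → . ) P], [D → . -], [D → . A], [P → . D], [T → . P], [T' → . T] }  — shift
  I1: { [A → ( . D], [A → . ( D], [A → . ) P], [D → . -], [D → . A] }  — shift
  I2: { [A → ) . P], [A → . ( D], [A → . ) P], [D → . -], [D → . A], [P → . D] }  — shift
  I3: { [D → - .] }  — reduce
  I4: { [D → A .] }  — reduce
  I5: { [P → D .] }  — reduce
  I6: { [T → P .] }  — reduce
  I7: { [T' → T .] }  — accept
  I8: { [A → ) P .] }  — reduce
  I9: { [A → ( D .] }  — reduce

Every state is either a pure shift/goto state or contains exactly one complete item and nothing to shift — no conflicts. The grammar is LR(0).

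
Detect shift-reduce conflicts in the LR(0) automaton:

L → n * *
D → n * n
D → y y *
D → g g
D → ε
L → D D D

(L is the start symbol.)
Yes — I0: [D → .] vs [D → . g g]; I1: [D → .] vs [D → . g g]; I12: [D → .] vs [D → . g g]

A shift-reduce conflict occurs when an LR(0) state has both:
  - a complete (reduce) item [A → α .] (dot at the end), and
  - a shift item [B → β . c γ] (dot before a terminal).

Augment with L' → L and build the canonical LR(0) collection (I0 = CLOSURE({[L' → . L]}), then GOTO on every symbol after a dot until no new states appear). It has 16 states:
  I0: { [D → . g g], [D → . n * n], [D → . y y *], [D → .], [L → . D D D], [L → . n * *], [L' → . L] }  — shift, reduce
  I1: { [D → . g g], [D → . n * n], [D → . y y *], [D → .], [L → D . D D] }  — shift, reduce
  I2: { [L' → L .] }  — accept
  I3: { [D → g . g] }  — shift
  I4: { [D → n . * n], [L → n . * *] }  — shift
  I5: { [D → y . y *] }  — shift
  I6: { [D → y y . *] }  — shift
  I7: { [D → y y * .] }  — reduce
  I8: { [D → n * . n], [L → n * . *] }  — shift
  I9: { [L → n * * .] }  — reduce
  I10: { [D → n * n .] }  — reduce
  I11: { [D → g g .] }  — reduce
  I12: { [D → . g g], [D → . n * n], [D → . y y *], [D → .], [L → D D . D] }  — shift, reduce
  I13: { [D → n . * n] }  — shift
  I14: { [D → n * . n] }  — shift
  I15: { [L → D D D .] }  — reduce

I0 contains reduce item [D → .] and shift items [D → . g g], [D → . n * n], [D → . y y *], [L → . n * *] — shift-reduce conflict.
I1 contains reduce item [D → .] and shift items [D → . g g], [D → . n * n], [D → . y y *] — shift-reduce conflict.
I12 contains reduce item [D → .] and shift items [D → . g g], [D → . n * n], [D → . y y *] — shift-reduce conflict.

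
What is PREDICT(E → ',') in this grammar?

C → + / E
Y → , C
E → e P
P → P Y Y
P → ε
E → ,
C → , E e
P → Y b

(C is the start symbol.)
{ ',' }

PREDICT(E → ',') = (FIRST(RHS) \ {ε}) ∪ (FOLLOW(E) if ε ∈ FIRST(RHS), i.e. RHS ⇒* ε)
FIRST(',') = { ',' }
ε ∉ FIRST(','), so FOLLOW(E) is not added.
PREDICT(E → ',') = { ',' }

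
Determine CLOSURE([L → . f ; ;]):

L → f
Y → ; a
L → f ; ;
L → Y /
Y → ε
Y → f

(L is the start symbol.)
{ [L → . f ; ;] }

To compute CLOSURE, for each item [A → α.Bβ] where B is a non-terminal, add [B → .γ] for all productions B → γ; repeat for the newly added items until nothing changes.

Start with: [L → . f ; ;]
The dot precedes the terminal f, so nothing is added.

CLOSURE = { [L → . f ; ;] }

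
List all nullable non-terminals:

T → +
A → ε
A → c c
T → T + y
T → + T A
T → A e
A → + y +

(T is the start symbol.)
{ 'A' }

ε-productions: A → ε
So A is immediately nullable.
No further non-terminal can be added: every production for the remaining non-terminals contains a terminal or a non-nullable non-terminal.
Nullable = { 'A' }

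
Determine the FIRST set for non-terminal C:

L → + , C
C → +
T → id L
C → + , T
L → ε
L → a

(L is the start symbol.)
From C → +:
  - '+' is a terminal: add '+' and stop
From C → + , T:
  - '+' is a terminal: add '+' and stop

Collecting: FIRST(C) = { '+' }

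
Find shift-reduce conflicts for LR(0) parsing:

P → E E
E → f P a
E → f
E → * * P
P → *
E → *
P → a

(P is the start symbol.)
Augment with P' → P and build the canonical LR(0) collection (I0 = CLOSURE({[P' → . P]}), then GOTO on every symbol after a dot until no new states appear). It has 12 states:
  I0: { [E → . * * P], [E → . *], [E → . f P a], [E → . f], [P → . *], [P → . E E], [P → . a], [P' → . P] }  — shift
  I1: { [E → * . * P], [E → * .], [P → * .] }  — shift, 2 reduces
  I2: { [E → . * * P], [E → . *], [E → . f P a], [E → . f], [P → E . E] }  — shift
  I3: { [P' → P .] }  — accept
  I4: { [P → a .] }  — reduce
  I5: { [E → . * * P], [E → . *], [E → . f P a], [E → . f], [E → f . P a], [E → f .], [P → . *], [P → . E E], [P → . a] }  — shift, reduce
  I6: { [E → f P . a] }  — shift
  I7: { [E → f P a .] }  — reduce
  I8: { [E → * . * P], [E → * .] }  — shift, reduce
  I9: { [P → E E .] }  — reduce
  I10: { [E → * * . P], [E → . * * P], [E → . *], [E → . f P a], [E → . f], [P → . *], [P → . E E], [P → . a] }  — shift
  I11: { [E → * * P .] }  — reduce

I1 contains reduce items [E → * .], [P → * .] and shift item [E → * . * P] — shift-reduce conflict.
I5 contains reduce item [E → f .] and shift items [E → . *], [E → . * * P], [E → . f], [E → . f P a], [P → . *], [P → . a] — shift-reduce conflict.
I8 contains reduce item [E → * .] and shift item [E → * . * P] — shift-reduce conflict.

Answer: Yes — I1: [E → * .] vs [E → * . * P]; I5: [E → f .] vs [E → . *]; I8: [E → * .] vs [E → * . * P]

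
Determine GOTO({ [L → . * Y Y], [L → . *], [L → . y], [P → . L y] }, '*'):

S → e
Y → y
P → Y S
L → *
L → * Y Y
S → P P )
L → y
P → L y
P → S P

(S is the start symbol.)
GOTO(I, '*') = CLOSURE({ [A → αX.β] : [A → α.Xβ] ∈ I, X = '*' })

Items with dot before '*', with the dot advanced:
  [L → . *] → [L → * .]
  [L → . * Y Y] → [L → * . Y Y]
Closure of the advanced items:
  [L → * . Y Y] has the dot before Y: add [Y → . y]

GOTO = { [L → * . Y Y], [L → * .], [Y → . y] }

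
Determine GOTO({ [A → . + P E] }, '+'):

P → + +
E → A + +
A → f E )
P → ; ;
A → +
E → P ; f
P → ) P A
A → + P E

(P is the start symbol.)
GOTO(I, '+') = CLOSURE({ [A → αX.β] : [A → α.Xβ] ∈ I, X = '+' })

Items with dot before '+', with the dot advanced:
  [A → . + P E] → [A → + . P E]
Closure of the advanced items:
  [A → + . P E] has the dot before P: add [P → . + +], [P → . ; ;], [P → . ) P A]

GOTO = { [A → + . P E], [P → . ) P A], [P → . + +], [P → . ; ;] }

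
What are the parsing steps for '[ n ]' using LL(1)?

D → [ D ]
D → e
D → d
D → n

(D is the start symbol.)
Stack is shown with the top on the left.

Stack    Input    Action
------------------------
D $      [ n ] $  output D → [ D ]
[ D ] $  [ n ] $  match '['
D ] $    n ] $    output D → n
n ] $    n ] $    match 'n'
] $      ] $      match ']'
$        $        accept

The string is accepted.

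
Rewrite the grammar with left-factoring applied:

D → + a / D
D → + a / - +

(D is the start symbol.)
D → + a / D'
D' → D
D' → - +

Left-factoring transforms A → αβ₁ | αβ₂ into A → αA' and A' → β₁ | β₂
(α is the longest common prefix among the alternatives). Repeat until
no nonterminal has two alternatives with a common prefix.

Round 1: D has alternatives sharing prefix '+ a /'. Introduce D': D → + a / D'
  Add: D' → D
  Add: D' → - +

No remaining common prefixes — done.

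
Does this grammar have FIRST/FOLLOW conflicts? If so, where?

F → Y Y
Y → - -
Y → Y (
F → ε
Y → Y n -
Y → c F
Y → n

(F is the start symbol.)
A FIRST/FOLLOW conflict occurs when a non-terminal N has a nullable alternative N → β (β ⇒* ε) and another alternative N → α with FIRST(α) ∩ FOLLOW(N) ≠ ∅: on such a lookahead the parser cannot decide between expanding α and letting N vanish via β.

Nullable non-terminals: F.
FIRST sets used below: FIRST(Y) = { '-', 'c', 'n' }

F: nullable alternative(s) F → ε; FOLLOW(F) = { $, '(', '-', 'c', 'n' }
  F → Y Y: FIRST \ {ε} = { '-', 'c', 'n' } — overlaps FOLLOW(F) on { '-', 'c', 'n' }: CONFLICT
  F → ε: FIRST \ {ε} = { } — this is the only nullable alternative, skip

Y has no nullable alternative, so no FIRST/FOLLOW check is needed there.

So the grammar has 1 FIRST/FOLLOW conflict (marked CONFLICT above).

Answer: Yes. F → Y Y with FOLLOW(F) on { '-', 'c', 'n' }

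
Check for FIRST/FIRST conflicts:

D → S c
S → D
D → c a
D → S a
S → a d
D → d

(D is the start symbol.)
A FIRST/FIRST conflict occurs when two productions N → α and N → β for the same non-terminal have FIRST(α) ∩ FIRST(β) ≠ ∅ (with ε ∈ FIRST of a nullable right-hand side, so two nullable alternatives also conflict).

FIRST sets of the non-terminals at (or reachable through a nullable prefix from) the front of some alternative:
  FIRST(S) = { 'a', 'c', 'd' }
  FIRST(D) = { 'a', 'c', 'd' }

Productions for D:
  D → S c: FIRST = { 'a', 'c', 'd' }
  D → c a: FIRST = { 'c' }
  D → S a: FIRST = { 'a', 'c', 'd' }
  D → d: FIRST = { 'd' }
Productions for S:
  S → D: FIRST = { 'a', 'c', 'd' }
  S → a d: FIRST = { 'a' }

Conflict for D: D → S c and D → c a
  Overlap: { 'c' }
Conflict for D: D → S c and D → S a
  Overlap: { 'a', 'c', 'd' }
Conflict for D: D → S c and D → d
  Overlap: { 'd' }
Conflict for D: D → c a and D → S a
  Overlap: { 'c' }
Conflict for D: D → S a and D → d
  Overlap: { 'd' }
Conflict for S: S → D and S → a d
  Overlap: { 'a' }

Answer: Yes. D → S c / D → c a on { 'c' }; D → S c / D → S a on { 'a', 'c', 'd' }; D → S c / D → d on { 'd' }; D → c a / D → S a on { 'c' }; D → S a / D → d on { 'd' }; S → D / S → a d on { 'a' }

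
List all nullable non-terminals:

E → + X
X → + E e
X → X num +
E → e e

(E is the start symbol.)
None

There are no ε-productions, so no non-terminal can derive ε.
No non-terminals are nullable.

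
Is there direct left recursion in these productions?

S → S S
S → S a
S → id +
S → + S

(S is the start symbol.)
Yes, S is left-recursive

Direct left recursion occurs when N → N α for some non-terminal N (the right-hand side begins with the left-hand side itself).

S → S S: LEFT RECURSIVE (starts with S)
S → S a: LEFT RECURSIVE (starts with S)
S → id +: starts with id
S → + S: starts with '+'

The grammar has direct left recursion on: S.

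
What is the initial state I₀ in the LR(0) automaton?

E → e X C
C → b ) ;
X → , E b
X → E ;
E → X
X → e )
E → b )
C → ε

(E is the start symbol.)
{ [E → . X], [E → . b )], [E → . e X C], [E' → . E], [X → . , E b], [X → . E ;], [X → . e )] }

First, augment the grammar with E' → E
I₀ = CLOSURE({ [E' → . E] }):
  [E' → . E] has the dot before E: add [E → . e X C], [E → . X], [E → . b )]
  [E → . X] has the dot before X: add [X → . , E b], [X → . E ;], [X → . e )]
No further items can be added.

I₀ = { [E → . X], [E → . b )], [E → . e X C], [E' → . E], [X → . , E b], [X → . E ;], [X → . e )] }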